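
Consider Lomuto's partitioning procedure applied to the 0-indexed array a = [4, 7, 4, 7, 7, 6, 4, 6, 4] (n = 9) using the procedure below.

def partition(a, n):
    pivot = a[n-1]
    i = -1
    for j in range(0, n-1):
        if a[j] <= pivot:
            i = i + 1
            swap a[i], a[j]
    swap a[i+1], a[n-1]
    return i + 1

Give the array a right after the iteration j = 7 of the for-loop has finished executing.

pivot = a[8] = 4; i = -1
j=0: a[0]=4 ≤ 4 → i=0, swap a[0],a[0] (no change) → [4, 7, 4, 7, 7, 6, 4, 6, 4]
j=1: a[1]=7 > 4 → no swap
j=2: a[2]=4 ≤ 4 → i=1, swap a[1],a[2] → [4, 4, 7, 7, 7, 6, 4, 6, 4]
j=3: a[3]=7 > 4 → no swap
j=4: a[4]=7 > 4 → no swap
j=5: a[5]=6 > 4 → no swap
j=6: a[6]=4 ≤ 4 → i=2, swap a[2],a[6] → [4, 4, 4, 7, 7, 6, 7, 6, 4]
j=7: a[7]=6 > 4 → no swap
(after j=7) a = [4, 4, 4, 7, 7, 6, 7, 6, 4]

[4, 4, 4, 7, 7, 6, 7, 6, 4]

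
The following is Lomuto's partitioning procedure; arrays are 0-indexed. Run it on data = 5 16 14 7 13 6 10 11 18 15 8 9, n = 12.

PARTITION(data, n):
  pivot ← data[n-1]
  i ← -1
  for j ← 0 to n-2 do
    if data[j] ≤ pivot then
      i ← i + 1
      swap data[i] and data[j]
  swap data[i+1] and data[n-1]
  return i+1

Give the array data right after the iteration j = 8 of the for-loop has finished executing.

pivot=9, i=-1
j=0: 5≤9, i=0, swap(0,0) ⇒ 5 16 14 7 13 6 10 11 18 15 8 9
j=1: 16>9, skip
j=2: 14>9, skip
j=3: 7≤9, i=1, swap(1,3) ⇒ 5 7 14 16 13 6 10 11 18 15 8 9
j=4: 13>9, skip
j=5: 6≤9, i=2, swap(2,5) ⇒ 5 7 6 16 13 14 10 11 18 15 8 9
j=6: 10>9, skip
j=7: 11>9, skip
j=8: 18>9, skip
(after j=8) data = 5 7 6 16 13 14 10 11 18 15 8 9

5 7 6 16 13 14 10 11 18 15 8 9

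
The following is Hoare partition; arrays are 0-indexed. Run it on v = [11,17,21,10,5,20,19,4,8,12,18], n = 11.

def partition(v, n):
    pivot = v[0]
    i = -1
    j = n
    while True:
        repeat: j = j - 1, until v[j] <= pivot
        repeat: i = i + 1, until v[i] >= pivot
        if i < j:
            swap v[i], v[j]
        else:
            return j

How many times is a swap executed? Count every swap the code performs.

pivot=11
j stops at 8 (8), i stops at 0 (11); swap ⇒ [8,17,21,10,5,20,19,4,11,12,18]
j stops at 7 (4), i stops at 1 (17); swap ⇒ [8,4,21,10,5,20,19,17,11,12,18]
j stops at 4 (5), i stops at 2 (21); swap ⇒ [8,4,5,10,21,20,19,17,11,12,18]
j stops at 3, i stops at 4; i≥j ⇒ return 3. v=[8,4,5,10,21,20,19,17,11,12,18]

3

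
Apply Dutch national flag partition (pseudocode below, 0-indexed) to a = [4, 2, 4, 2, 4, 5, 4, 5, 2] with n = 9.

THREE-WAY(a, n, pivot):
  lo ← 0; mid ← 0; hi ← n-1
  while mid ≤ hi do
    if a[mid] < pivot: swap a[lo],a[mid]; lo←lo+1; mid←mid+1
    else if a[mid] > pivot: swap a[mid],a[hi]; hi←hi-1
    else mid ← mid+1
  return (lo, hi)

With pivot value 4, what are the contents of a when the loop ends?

pivot = 4; lo=0, mid=0, hi=8
a[mid]=4=4: mid=1
a[mid]=2<4: swap a[0],a[1]; lo=1,mid=2 → [2, 4, 4, 2, 4, 5, 4, 5, 2]
a[mid]=4=4: mid=3
a[mid]=2<4: swap a[1],a[3]; lo=2,mid=4 → [2, 2, 4, 4, 4, 5, 4, 5, 2]
a[mid]=4=4: mid=5
a[mid]=5>4: swap a[5],a[8]; hi=7 → [2, 2, 4, 4, 4, 2, 4, 5, 5]
a[mid]=2<4: swap a[2],a[5]; lo=3,mid=6 → [2, 2, 2, 4, 4, 4, 4, 5, 5]
a[mid]=4=4: mid=7
a[mid]=5>4: swap a[7],a[7]; hi=6 → [2, 2, 2, 4, 4, 4, 4, 5, 5]
end: lo=3, hi=6; a = [2, 2, 2, 4, 4, 4, 4, 5, 5]

[2, 2, 2, 4, 4, 4, 4, 5, 5]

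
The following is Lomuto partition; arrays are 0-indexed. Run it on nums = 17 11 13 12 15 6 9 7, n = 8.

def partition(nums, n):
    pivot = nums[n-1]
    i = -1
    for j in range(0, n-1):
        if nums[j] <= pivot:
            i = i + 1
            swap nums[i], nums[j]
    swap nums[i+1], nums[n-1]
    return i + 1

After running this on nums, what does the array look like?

pivot = nums[7] = 7; i = -1
j=0: nums[0]=17 > 7 → no swap
j=1: nums[1]=11 > 7 → no swap
j=2: nums[2]=13 > 7 → no swap
j=3: nums[3]=12 > 7 → no swap
j=4: nums[4]=15 > 7 → no swap
j=5: nums[5]=6 ≤ 7 → i=0, swap nums[0],nums[5] → 6 11 13 12 15 17 9 7
j=6: nums[6]=9 > 7 → no swap
final swap nums[1],nums[7] → 6 7 13 12 15 17 9 11; return 1

6 7 13 12 15 17 9 11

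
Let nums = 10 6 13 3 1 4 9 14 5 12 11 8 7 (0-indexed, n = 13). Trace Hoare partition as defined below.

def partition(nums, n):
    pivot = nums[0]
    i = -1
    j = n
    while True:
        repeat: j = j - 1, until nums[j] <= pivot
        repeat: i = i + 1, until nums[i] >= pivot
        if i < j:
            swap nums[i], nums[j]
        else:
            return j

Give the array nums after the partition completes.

pivot=10
j stops at 12 (7), i stops at 0 (10); swap ⇒ 7 6 13 3 1 4 9 14 5 12 11 8 10
j stops at 11 (8), i stops at 2 (13); swap ⇒ 7 6 8 3 1 4 9 14 5 12 11 13 10
j stops at 8 (5), i stops at 7 (14); swap ⇒ 7 6 8 3 1 4 9 5 14 12 11 13 10
j stops at 7, i stops at 8; i≥j ⇒ return 7. nums=7 6 8 3 1 4 9 5 14 12 11 13 10

7 6 8 3 1 4 9 5 14 12 11 13 10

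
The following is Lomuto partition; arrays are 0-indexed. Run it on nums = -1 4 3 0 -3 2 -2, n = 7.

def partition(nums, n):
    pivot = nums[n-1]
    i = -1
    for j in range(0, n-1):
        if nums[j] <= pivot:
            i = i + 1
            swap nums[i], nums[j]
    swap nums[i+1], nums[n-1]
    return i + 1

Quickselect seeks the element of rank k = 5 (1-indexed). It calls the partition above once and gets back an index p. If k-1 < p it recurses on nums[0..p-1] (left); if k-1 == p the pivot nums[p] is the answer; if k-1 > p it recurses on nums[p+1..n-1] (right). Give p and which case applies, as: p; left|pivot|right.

1; right

pivot = nums[6] = -2; i = -1
j=0: nums[0]=-1 > -2 → no swap
j=1: nums[1]=4 > -2 → no swap
j=2: nums[2]=3 > -2 → no swap
j=3: nums[3]=0 > -2 → no swap
j=4: nums[4]=-3 ≤ -2 → i=0, swap nums[0],nums[4] → -3 4 3 0 -1 2 -2
j=5: nums[5]=2 > -2 → no swap
final swap nums[1],nums[6] → -3 -2 3 0 -1 2 4; return 1
p = 1; k-1 = 4 > 1 ⇒ right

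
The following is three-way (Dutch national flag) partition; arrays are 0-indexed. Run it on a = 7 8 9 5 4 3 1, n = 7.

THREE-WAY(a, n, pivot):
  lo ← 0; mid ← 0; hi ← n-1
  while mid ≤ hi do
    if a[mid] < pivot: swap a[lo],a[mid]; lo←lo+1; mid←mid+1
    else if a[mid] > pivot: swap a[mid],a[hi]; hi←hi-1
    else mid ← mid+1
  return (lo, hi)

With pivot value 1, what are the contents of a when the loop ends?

pivot = 1; lo=0, mid=0, hi=6
a[mid]=7>1: swap a[0],a[6]; hi=5 → 1 8 9 5 4 3 7
a[mid]=1=1: mid=1
a[mid]=8>1: swap a[1],a[5]; hi=4 → 1 3 9 5 4 8 7
a[mid]=3>1: swap a[1],a[4]; hi=3 → 1 4 9 5 3 8 7
a[mid]=4>1: swap a[1],a[3]; hi=2 → 1 5 9 4 3 8 7
a[mid]=5>1: swap a[1],a[2]; hi=1 → 1 9 5 4 3 8 7
a[mid]=9>1: swap a[1],a[1]; hi=0 → 1 9 5 4 3 8 7
end: lo=0, hi=0; a = 1 9 5 4 3 8 7

1 9 5 4 3 8 7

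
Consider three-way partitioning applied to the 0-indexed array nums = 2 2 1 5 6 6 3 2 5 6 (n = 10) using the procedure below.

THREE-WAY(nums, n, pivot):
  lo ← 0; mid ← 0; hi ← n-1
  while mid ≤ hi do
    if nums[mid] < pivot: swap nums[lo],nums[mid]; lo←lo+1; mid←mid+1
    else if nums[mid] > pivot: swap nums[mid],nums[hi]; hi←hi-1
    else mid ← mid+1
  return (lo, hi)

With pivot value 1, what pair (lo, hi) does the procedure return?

(0, 0)

lo=0 mid=0 hi=9
2>1: swap(0,9), hi=8 ⇒ 6 2 1 5 6 6 3 2 5 2
6>1: swap(0,8), hi=7 ⇒ 5 2 1 5 6 6 3 2 6 2
5>1: swap(0,7), hi=6 ⇒ 2 2 1 5 6 6 3 5 6 2
2>1: swap(0,6), hi=5 ⇒ 3 2 1 5 6 6 2 5 6 2
3>1: swap(0,5), hi=4 ⇒ 6 2 1 5 6 3 2 5 6 2
6>1: swap(0,4), hi=3 ⇒ 6 2 1 5 6 3 2 5 6 2
6>1: swap(0,3), hi=2 ⇒ 5 2 1 6 6 3 2 5 6 2
5>1: swap(0,2), hi=1 ⇒ 1 2 5 6 6 3 2 5 6 2
1=1: mid=1
2>1: swap(1,1), hi=0 ⇒ 1 2 5 6 6 3 2 5 6 2
done. lo=0 hi=0; nums=1 2 5 6 6 3 2 5 6 2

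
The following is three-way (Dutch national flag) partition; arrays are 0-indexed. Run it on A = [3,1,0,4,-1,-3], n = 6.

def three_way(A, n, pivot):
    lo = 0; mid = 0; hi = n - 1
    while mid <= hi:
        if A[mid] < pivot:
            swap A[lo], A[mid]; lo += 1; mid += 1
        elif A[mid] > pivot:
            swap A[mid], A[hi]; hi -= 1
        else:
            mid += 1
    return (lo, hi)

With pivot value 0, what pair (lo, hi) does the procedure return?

pivot = 0; lo=0, mid=0, hi=5
A[mid]=3>0: swap A[0],A[5]; hi=4 → [-3,1,0,4,-1,3]
A[mid]=-3<0: swap A[0],A[0]; lo=1,mid=1 → [-3,1,0,4,-1,3]
A[mid]=1>0: swap A[1],A[4]; hi=3 → [-3,-1,0,4,1,3]
A[mid]=-1<0: swap A[1],A[1]; lo=2,mid=2 → [-3,-1,0,4,1,3]
A[mid]=0=0: mid=3
A[mid]=4>0: swap A[3],A[3]; hi=2 → [-3,-1,0,4,1,3]
end: lo=2, hi=2; A = [-3,-1,0,4,1,3]

(2, 2)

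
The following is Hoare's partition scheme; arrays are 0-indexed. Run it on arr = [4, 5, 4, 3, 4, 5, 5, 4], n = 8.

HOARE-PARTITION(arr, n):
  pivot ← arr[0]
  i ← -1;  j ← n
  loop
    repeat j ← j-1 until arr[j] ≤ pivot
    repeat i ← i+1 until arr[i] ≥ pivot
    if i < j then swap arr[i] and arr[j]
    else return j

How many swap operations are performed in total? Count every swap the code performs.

pivot = arr[0] = 4; i = -1, j = 8
j→7 (arr[7]=4≤4), i→0 (arr[0]=4≥4); i<j, swap → [4, 5, 4, 3, 4, 5, 5, 4]
j→4 (arr[4]=4≤4), i→1 (arr[1]=5≥4); i<j, swap → [4, 4, 4, 3, 5, 5, 5, 4]
j→3 (arr[3]=3≤4), i→2 (arr[2]=4≥4); i<j, swap → [4, 4, 3, 4, 5, 5, 5, 4]
j→2, i→3; i≥j, return j=2. arr = [4, 4, 3, 4, 5, 5, 5, 4]

3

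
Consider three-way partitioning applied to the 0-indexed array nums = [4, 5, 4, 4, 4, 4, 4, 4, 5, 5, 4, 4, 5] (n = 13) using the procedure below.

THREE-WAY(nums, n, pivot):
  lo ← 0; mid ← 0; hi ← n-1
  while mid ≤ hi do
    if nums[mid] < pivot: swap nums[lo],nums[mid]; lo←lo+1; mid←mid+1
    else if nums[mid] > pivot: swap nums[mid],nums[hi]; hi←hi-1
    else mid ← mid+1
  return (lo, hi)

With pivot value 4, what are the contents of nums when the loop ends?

lo=0 mid=0 hi=12
4=4: mid=1
5>4: swap(1,12), hi=11 ⇒ [4, 5, 4, 4, 4, 4, 4, 4, 5, 5, 4, 4, 5]
5>4: swap(1,11), hi=10 ⇒ [4, 4, 4, 4, 4, 4, 4, 4, 5, 5, 4, 5, 5]
4=4: mid=2
4=4: mid=3
4=4: mid=4
4=4: mid=5
4=4: mid=6
4=4: mid=7
4=4: mid=8
5>4: swap(8,10), hi=9 ⇒ [4, 4, 4, 4, 4, 4, 4, 4, 4, 5, 5, 5, 5]
4=4: mid=9
5>4: swap(9,9), hi=8 ⇒ [4, 4, 4, 4, 4, 4, 4, 4, 4, 5, 5, 5, 5]
done. lo=0 hi=8; nums=[4, 4, 4, 4, 4, 4, 4, 4, 4, 5, 5, 5, 5]

[4, 4, 4, 4, 4, 4, 4, 4, 4, 5, 5, 5, 5]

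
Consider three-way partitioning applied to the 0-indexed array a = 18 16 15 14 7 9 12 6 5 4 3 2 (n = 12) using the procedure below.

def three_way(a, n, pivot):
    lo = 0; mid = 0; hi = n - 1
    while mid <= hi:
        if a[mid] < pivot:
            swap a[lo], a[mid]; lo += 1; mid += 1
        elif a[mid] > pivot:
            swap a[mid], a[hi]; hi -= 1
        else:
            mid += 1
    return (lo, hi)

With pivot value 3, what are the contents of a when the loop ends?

2 3 14 7 9 12 6 5 4 15 16 18

pivot = 3; lo=0, mid=0, hi=11
a[mid]=18>3: swap a[0],a[11]; hi=10 → 2 16 15 14 7 9 12 6 5 4 3 18
a[mid]=2<3: swap a[0],a[0]; lo=1,mid=1 → 2 16 15 14 7 9 12 6 5 4 3 18
a[mid]=16>3: swap a[1],a[10]; hi=9 → 2 3 15 14 7 9 12 6 5 4 16 18
a[mid]=3=3: mid=2
a[mid]=15>3: swap a[2],a[9]; hi=8 → 2 3 4 14 7 9 12 6 5 15 16 18
a[mid]=4>3: swap a[2],a[8]; hi=7 → 2 3 5 14 7 9 12 6 4 15 16 18
a[mid]=5>3: swap a[2],a[7]; hi=6 → 2 3 6 14 7 9 12 5 4 15 16 18
a[mid]=6>3: swap a[2],a[6]; hi=5 → 2 3 12 14 7 9 6 5 4 15 16 18
a[mid]=12>3: swap a[2],a[5]; hi=4 → 2 3 9 14 7 12 6 5 4 15 16 18
a[mid]=9>3: swap a[2],a[4]; hi=3 → 2 3 7 14 9 12 6 5 4 15 16 18
a[mid]=7>3: swap a[2],a[3]; hi=2 → 2 3 14 7 9 12 6 5 4 15 16 18
a[mid]=14>3: swap a[2],a[2]; hi=1 → 2 3 14 7 9 12 6 5 4 15 16 18
end: lo=1, hi=1; a = 2 3 14 7 9 12 6 5 4 15 16 18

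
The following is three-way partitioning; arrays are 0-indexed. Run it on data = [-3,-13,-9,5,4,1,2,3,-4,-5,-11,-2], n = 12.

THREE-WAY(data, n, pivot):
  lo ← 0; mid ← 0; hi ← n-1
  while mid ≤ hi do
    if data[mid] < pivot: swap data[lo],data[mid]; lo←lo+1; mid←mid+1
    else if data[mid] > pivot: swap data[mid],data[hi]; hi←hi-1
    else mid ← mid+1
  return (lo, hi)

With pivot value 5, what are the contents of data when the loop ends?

[-3,-13,-9,4,1,2,3,-4,-5,-11,-2,5]

lo=0 mid=0 hi=11
-3<5: swap(0,0), lo=1 mid=1 ⇒ [-3,-13,-9,5,4,1,2,3,-4,-5,-11,-2]
-13<5: swap(1,1), lo=2 mid=2 ⇒ [-3,-13,-9,5,4,1,2,3,-4,-5,-11,-2]
-9<5: swap(2,2), lo=3 mid=3 ⇒ [-3,-13,-9,5,4,1,2,3,-4,-5,-11,-2]
5=5: mid=4
4<5: swap(3,4), lo=4 mid=5 ⇒ [-3,-13,-9,4,5,1,2,3,-4,-5,-11,-2]
1<5: swap(4,5), lo=5 mid=6 ⇒ [-3,-13,-9,4,1,5,2,3,-4,-5,-11,-2]
2<5: swap(5,6), lo=6 mid=7 ⇒ [-3,-13,-9,4,1,2,5,3,-4,-5,-11,-2]
3<5: swap(6,7), lo=7 mid=8 ⇒ [-3,-13,-9,4,1,2,3,5,-4,-5,-11,-2]
-4<5: swap(7,8), lo=8 mid=9 ⇒ [-3,-13,-9,4,1,2,3,-4,5,-5,-11,-2]
-5<5: swap(8,9), lo=9 mid=10 ⇒ [-3,-13,-9,4,1,2,3,-4,-5,5,-11,-2]
-11<5: swap(9,10), lo=10 mid=11 ⇒ [-3,-13,-9,4,1,2,3,-4,-5,-11,5,-2]
-2<5: swap(10,11), lo=11 mid=12 ⇒ [-3,-13,-9,4,1,2,3,-4,-5,-11,-2,5]
done. lo=11 hi=11; data=[-3,-13,-9,4,1,2,3,-4,-5,-11,-2,5]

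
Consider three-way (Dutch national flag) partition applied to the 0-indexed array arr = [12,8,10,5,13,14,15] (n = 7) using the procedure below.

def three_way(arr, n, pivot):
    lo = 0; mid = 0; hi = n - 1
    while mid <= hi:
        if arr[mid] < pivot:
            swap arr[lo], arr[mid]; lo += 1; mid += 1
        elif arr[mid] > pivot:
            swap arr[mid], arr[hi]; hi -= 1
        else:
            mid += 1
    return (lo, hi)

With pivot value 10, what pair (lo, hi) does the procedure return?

(2, 2)

pivot = 10; lo=0, mid=0, hi=6
arr[mid]=12>10: swap arr[0],arr[6]; hi=5 → [15,8,10,5,13,14,12]
arr[mid]=15>10: swap arr[0],arr[5]; hi=4 → [14,8,10,5,13,15,12]
arr[mid]=14>10: swap arr[0],arr[4]; hi=3 → [13,8,10,5,14,15,12]
arr[mid]=13>10: swap arr[0],arr[3]; hi=2 → [5,8,10,13,14,15,12]
arr[mid]=5<10: swap arr[0],arr[0]; lo=1,mid=1 → [5,8,10,13,14,15,12]
arr[mid]=8<10: swap arr[1],arr[1]; lo=2,mid=2 → [5,8,10,13,14,15,12]
arr[mid]=10=10: mid=3
end: lo=2, hi=2; arr = [5,8,10,13,14,15,12]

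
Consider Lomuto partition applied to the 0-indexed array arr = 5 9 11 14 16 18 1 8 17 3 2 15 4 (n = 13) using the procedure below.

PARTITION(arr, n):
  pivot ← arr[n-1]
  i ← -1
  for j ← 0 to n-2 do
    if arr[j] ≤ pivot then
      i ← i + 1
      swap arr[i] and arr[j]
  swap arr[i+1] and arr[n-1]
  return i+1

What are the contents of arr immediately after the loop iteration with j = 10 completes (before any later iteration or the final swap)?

1 3 2 14 16 18 5 8 17 9 11 15 4

pivot=4, i=-1
j=0: 5>4, skip
j=1: 9>4, skip
j=2: 11>4, skip
j=3: 14>4, skip
j=4: 16>4, skip
j=5: 18>4, skip
j=6: 1≤4, i=0, swap(0,6) ⇒ 1 9 11 14 16 18 5 8 17 3 2 15 4
j=7: 8>4, skip
j=8: 17>4, skip
j=9: 3≤4, i=1, swap(1,9) ⇒ 1 3 11 14 16 18 5 8 17 9 2 15 4
j=10: 2≤4, i=2, swap(2,10) ⇒ 1 3 2 14 16 18 5 8 17 9 11 15 4
(after j=10) arr = 1 3 2 14 16 18 5 8 17 9 11 15 4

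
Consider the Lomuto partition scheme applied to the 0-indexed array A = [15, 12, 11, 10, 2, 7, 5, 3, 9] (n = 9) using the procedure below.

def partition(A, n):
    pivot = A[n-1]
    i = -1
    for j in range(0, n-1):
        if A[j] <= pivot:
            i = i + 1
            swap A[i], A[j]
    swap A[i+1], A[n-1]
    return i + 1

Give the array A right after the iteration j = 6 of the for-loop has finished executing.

pivot = A[8] = 9; i = -1
j=0: A[0]=15 > 9 → no swap
j=1: A[1]=12 > 9 → no swap
j=2: A[2]=11 > 9 → no swap
j=3: A[3]=10 > 9 → no swap
j=4: A[4]=2 ≤ 9 → i=0, swap A[0],A[4] → [2, 12, 11, 10, 15, 7, 5, 3, 9]
j=5: A[5]=7 ≤ 9 → i=1, swap A[1],A[5] → [2, 7, 11, 10, 15, 12, 5, 3, 9]
j=6: A[6]=5 ≤ 9 → i=2, swap A[2],A[6] → [2, 7, 5, 10, 15, 12, 11, 3, 9]
(after j=6) A = [2, 7, 5, 10, 15, 12, 11, 3, 9]

[2, 7, 5, 10, 15, 12, 11, 3, 9]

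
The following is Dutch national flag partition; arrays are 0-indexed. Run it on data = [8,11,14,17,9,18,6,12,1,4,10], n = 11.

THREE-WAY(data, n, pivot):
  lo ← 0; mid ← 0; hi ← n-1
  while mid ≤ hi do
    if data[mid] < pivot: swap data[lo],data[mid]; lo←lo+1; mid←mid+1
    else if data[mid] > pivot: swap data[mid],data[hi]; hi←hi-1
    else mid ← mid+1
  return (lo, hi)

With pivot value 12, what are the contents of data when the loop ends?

pivot = 12; lo=0, mid=0, hi=10
data[mid]=8<12: swap data[0],data[0]; lo=1,mid=1 → [8,11,14,17,9,18,6,12,1,4,10]
data[mid]=11<12: swap data[1],data[1]; lo=2,mid=2 → [8,11,14,17,9,18,6,12,1,4,10]
data[mid]=14>12: swap data[2],data[10]; hi=9 → [8,11,10,17,9,18,6,12,1,4,14]
data[mid]=10<12: swap data[2],data[2]; lo=3,mid=3 → [8,11,10,17,9,18,6,12,1,4,14]
data[mid]=17>12: swap data[3],data[9]; hi=8 → [8,11,10,4,9,18,6,12,1,17,14]
data[mid]=4<12: swap data[3],data[3]; lo=4,mid=4 → [8,11,10,4,9,18,6,12,1,17,14]
data[mid]=9<12: swap data[4],data[4]; lo=5,mid=5 → [8,11,10,4,9,18,6,12,1,17,14]
data[mid]=18>12: swap data[5],data[8]; hi=7 → [8,11,10,4,9,1,6,12,18,17,14]
data[mid]=1<12: swap data[5],data[5]; lo=6,mid=6 → [8,11,10,4,9,1,6,12,18,17,14]
data[mid]=6<12: swap data[6],data[6]; lo=7,mid=7 → [8,11,10,4,9,1,6,12,18,17,14]
data[mid]=12=12: mid=8
end: lo=7, hi=7; data = [8,11,10,4,9,1,6,12,18,17,14]

[8,11,10,4,9,1,6,12,18,17,14]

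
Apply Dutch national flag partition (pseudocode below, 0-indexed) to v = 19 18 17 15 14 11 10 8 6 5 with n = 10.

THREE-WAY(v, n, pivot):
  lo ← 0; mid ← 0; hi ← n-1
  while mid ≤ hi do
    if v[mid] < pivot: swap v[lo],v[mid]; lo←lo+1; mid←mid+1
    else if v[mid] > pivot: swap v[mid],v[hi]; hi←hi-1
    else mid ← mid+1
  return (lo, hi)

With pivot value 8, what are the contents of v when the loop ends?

5 6 8 14 11 10 15 17 18 19

lo=0 mid=0 hi=9
19>8: swap(0,9), hi=8 ⇒ 5 18 17 15 14 11 10 8 6 19
5<8: swap(0,0), lo=1 mid=1 ⇒ 5 18 17 15 14 11 10 8 6 19
18>8: swap(1,8), hi=7 ⇒ 5 6 17 15 14 11 10 8 18 19
6<8: swap(1,1), lo=2 mid=2 ⇒ 5 6 17 15 14 11 10 8 18 19
17>8: swap(2,7), hi=6 ⇒ 5 6 8 15 14 11 10 17 18 19
8=8: mid=3
15>8: swap(3,6), hi=5 ⇒ 5 6 8 10 14 11 15 17 18 19
10>8: swap(3,5), hi=4 ⇒ 5 6 8 11 14 10 15 17 18 19
11>8: swap(3,4), hi=3 ⇒ 5 6 8 14 11 10 15 17 18 19
14>8: swap(3,3), hi=2 ⇒ 5 6 8 14 11 10 15 17 18 19
done. lo=2 hi=2; v=5 6 8 14 11 10 15 17 18 19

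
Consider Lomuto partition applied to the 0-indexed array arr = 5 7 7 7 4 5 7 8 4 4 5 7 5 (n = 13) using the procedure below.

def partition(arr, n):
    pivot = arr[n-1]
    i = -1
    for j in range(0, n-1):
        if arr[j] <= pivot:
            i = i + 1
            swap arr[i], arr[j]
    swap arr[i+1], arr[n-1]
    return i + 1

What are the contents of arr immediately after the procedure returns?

pivot=5, i=-1
j=0: 5≤5, i=0, swap(0,0) ⇒ 5 7 7 7 4 5 7 8 4 4 5 7 5
j=1: 7>5, skip
j=2: 7>5, skip
j=3: 7>5, skip
j=4: 4≤5, i=1, swap(1,4) ⇒ 5 4 7 7 7 5 7 8 4 4 5 7 5
j=5: 5≤5, i=2, swap(2,5) ⇒ 5 4 5 7 7 7 7 8 4 4 5 7 5
j=6: 7>5, skip
j=7: 8>5, skip
j=8: 4≤5, i=3, swap(3,8) ⇒ 5 4 5 4 7 7 7 8 7 4 5 7 5
j=9: 4≤5, i=4, swap(4,9) ⇒ 5 4 5 4 4 7 7 8 7 7 5 7 5
j=10: 5≤5, i=5, swap(5,10) ⇒ 5 4 5 4 4 5 7 8 7 7 7 7 5
j=11: 7>5, skip
swap(6,12) ⇒ 5 4 5 4 4 5 5 8 7 7 7 7 7; return 6

5 4 5 4 4 5 5 8 7 7 7 7 7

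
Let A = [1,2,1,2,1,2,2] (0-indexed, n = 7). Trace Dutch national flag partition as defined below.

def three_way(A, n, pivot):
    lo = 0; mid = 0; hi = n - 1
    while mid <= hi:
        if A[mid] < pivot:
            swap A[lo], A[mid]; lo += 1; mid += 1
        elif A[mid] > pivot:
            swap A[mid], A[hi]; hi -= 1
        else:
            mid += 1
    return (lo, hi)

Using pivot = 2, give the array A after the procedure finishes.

pivot = 2; lo=0, mid=0, hi=6
A[mid]=1<2: swap A[0],A[0]; lo=1,mid=1 → [1,2,1,2,1,2,2]
A[mid]=2=2: mid=2
A[mid]=1<2: swap A[1],A[2]; lo=2,mid=3 → [1,1,2,2,1,2,2]
A[mid]=2=2: mid=4
A[mid]=1<2: swap A[2],A[4]; lo=3,mid=5 → [1,1,1,2,2,2,2]
A[mid]=2=2: mid=6
A[mid]=2=2: mid=7
end: lo=3, hi=6; A = [1,1,1,2,2,2,2]

[1,1,1,2,2,2,2]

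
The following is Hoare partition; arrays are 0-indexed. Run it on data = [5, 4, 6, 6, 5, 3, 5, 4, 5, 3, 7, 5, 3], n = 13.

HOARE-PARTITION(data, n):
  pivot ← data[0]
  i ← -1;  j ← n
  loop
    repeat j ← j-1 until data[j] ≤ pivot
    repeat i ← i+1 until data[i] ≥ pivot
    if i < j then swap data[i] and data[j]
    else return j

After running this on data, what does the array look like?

[3, 4, 5, 3, 5, 3, 4, 5, 5, 6, 7, 6, 5]

pivot = data[0] = 5; i = -1, j = 13
j→12 (data[12]=3≤5), i→0 (data[0]=5≥5); i<j, swap → [3, 4, 6, 6, 5, 3, 5, 4, 5, 3, 7, 5, 5]
j→11 (data[11]=5≤5), i→2 (data[2]=6≥5); i<j, swap → [3, 4, 5, 6, 5, 3, 5, 4, 5, 3, 7, 6, 5]
j→9 (data[9]=3≤5), i→3 (data[3]=6≥5); i<j, swap → [3, 4, 5, 3, 5, 3, 5, 4, 5, 6, 7, 6, 5]
j→8 (data[8]=5≤5), i→4 (data[4]=5≥5); i<j, swap → [3, 4, 5, 3, 5, 3, 5, 4, 5, 6, 7, 6, 5]
j→7 (data[7]=4≤5), i→6 (data[6]=5≥5); i<j, swap → [3, 4, 5, 3, 5, 3, 4, 5, 5, 6, 7, 6, 5]
j→6, i→7; i≥j, return j=6. data = [3, 4, 5, 3, 5, 3, 4, 5, 5, 6, 7, 6, 5]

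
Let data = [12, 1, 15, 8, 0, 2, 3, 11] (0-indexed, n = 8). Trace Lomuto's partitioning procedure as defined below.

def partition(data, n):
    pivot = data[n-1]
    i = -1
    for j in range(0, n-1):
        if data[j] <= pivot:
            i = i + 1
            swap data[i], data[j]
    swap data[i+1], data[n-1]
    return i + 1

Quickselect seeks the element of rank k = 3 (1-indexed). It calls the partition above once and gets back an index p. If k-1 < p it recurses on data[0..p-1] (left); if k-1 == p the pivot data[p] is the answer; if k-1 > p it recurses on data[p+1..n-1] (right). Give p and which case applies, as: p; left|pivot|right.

5; left

pivot=11, i=-1
j=0: 12>11, skip
j=1: 1≤11, i=0, swap(0,1) ⇒ [1, 12, 15, 8, 0, 2, 3, 11]
j=2: 15>11, skip
j=3: 8≤11, i=1, swap(1,3) ⇒ [1, 8, 15, 12, 0, 2, 3, 11]
j=4: 0≤11, i=2, swap(2,4) ⇒ [1, 8, 0, 12, 15, 2, 3, 11]
j=5: 2≤11, i=3, swap(3,5) ⇒ [1, 8, 0, 2, 15, 12, 3, 11]
j=6: 3≤11, i=4, swap(4,6) ⇒ [1, 8, 0, 2, 3, 12, 15, 11]
swap(5,7) ⇒ [1, 8, 0, 2, 3, 11, 15, 12]; return 5
p = 5; k-1 = 2 < 5 ⇒ left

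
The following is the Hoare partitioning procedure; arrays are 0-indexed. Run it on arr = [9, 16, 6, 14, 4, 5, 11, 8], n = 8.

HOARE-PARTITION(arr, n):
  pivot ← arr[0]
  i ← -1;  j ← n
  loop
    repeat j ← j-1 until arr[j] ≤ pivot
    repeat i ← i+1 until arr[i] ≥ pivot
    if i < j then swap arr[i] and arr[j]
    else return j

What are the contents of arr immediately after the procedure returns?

[8, 5, 6, 4, 14, 16, 11, 9]

pivot = arr[0] = 9; i = -1, j = 8
j→7 (arr[7]=8≤9), i→0 (arr[0]=9≥9); i<j, swap → [8, 16, 6, 14, 4, 5, 11, 9]
j→5 (arr[5]=5≤9), i→1 (arr[1]=16≥9); i<j, swap → [8, 5, 6, 14, 4, 16, 11, 9]
j→4 (arr[4]=4≤9), i→3 (arr[3]=14≥9); i<j, swap → [8, 5, 6, 4, 14, 16, 11, 9]
j→3, i→4; i≥j, return j=3. arr = [8, 5, 6, 4, 14, 16, 11, 9]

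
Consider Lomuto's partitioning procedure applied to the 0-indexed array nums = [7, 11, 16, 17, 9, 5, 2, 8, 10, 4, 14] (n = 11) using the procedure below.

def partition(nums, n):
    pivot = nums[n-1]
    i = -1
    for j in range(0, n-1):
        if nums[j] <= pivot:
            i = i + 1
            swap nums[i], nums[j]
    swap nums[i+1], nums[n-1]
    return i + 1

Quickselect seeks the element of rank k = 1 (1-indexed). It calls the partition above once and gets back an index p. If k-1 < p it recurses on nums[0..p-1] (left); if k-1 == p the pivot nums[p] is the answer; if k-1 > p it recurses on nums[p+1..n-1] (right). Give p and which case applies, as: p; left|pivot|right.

pivot = nums[10] = 14; i = -1
j=0: nums[0]=7 ≤ 14 → i=0, swap nums[0],nums[0] (no change) → [7, 11, 16, 17, 9, 5, 2, 8, 10, 4, 14]
j=1: nums[1]=11 ≤ 14 → i=1, swap nums[1],nums[1] (no change) → [7, 11, 16, 17, 9, 5, 2, 8, 10, 4, 14]
j=2: nums[2]=16 > 14 → no swap
j=3: nums[3]=17 > 14 → no swap
j=4: nums[4]=9 ≤ 14 → i=2, swap nums[2],nums[4] → [7, 11, 9, 17, 16, 5, 2, 8, 10, 4, 14]
j=5: nums[5]=5 ≤ 14 → i=3, swap nums[3],nums[5] → [7, 11, 9, 5, 16, 17, 2, 8, 10, 4, 14]
j=6: nums[6]=2 ≤ 14 → i=4, swap nums[4],nums[6] → [7, 11, 9, 5, 2, 17, 16, 8, 10, 4, 14]
j=7: nums[7]=8 ≤ 14 → i=5, swap nums[5],nums[7] → [7, 11, 9, 5, 2, 8, 16, 17, 10, 4, 14]
j=8: nums[8]=10 ≤ 14 → i=6, swap nums[6],nums[8] → [7, 11, 9, 5, 2, 8, 10, 17, 16, 4, 14]
j=9: nums[9]=4 ≤ 14 → i=7, swap nums[7],nums[9] → [7, 11, 9, 5, 2, 8, 10, 4, 16, 17, 14]
final swap nums[8],nums[10] → [7, 11, 9, 5, 2, 8, 10, 4, 14, 17, 16]; return 8
p = 8; k-1 = 0 < 8 ⇒ left

8; left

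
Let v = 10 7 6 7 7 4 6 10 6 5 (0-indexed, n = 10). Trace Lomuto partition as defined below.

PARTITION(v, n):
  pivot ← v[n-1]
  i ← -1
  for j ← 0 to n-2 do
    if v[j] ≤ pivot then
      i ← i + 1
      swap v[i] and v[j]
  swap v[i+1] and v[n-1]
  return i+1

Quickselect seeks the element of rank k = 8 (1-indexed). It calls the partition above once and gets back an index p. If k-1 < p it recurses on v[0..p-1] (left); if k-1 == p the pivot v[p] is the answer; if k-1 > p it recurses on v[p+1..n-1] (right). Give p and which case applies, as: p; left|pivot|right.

1; right

pivot=5, i=-1
j=0: 10>5, skip
j=1: 7>5, skip
j=2: 6>5, skip
j=3: 7>5, skip
j=4: 7>5, skip
j=5: 4≤5, i=0, swap(0,5) ⇒ 4 7 6 7 7 10 6 10 6 5
j=6: 6>5, skip
j=7: 10>5, skip
j=8: 6>5, skip
swap(1,9) ⇒ 4 5 6 7 7 10 6 10 6 7; return 1
p = 1; k-1 = 7 > 1 ⇒ right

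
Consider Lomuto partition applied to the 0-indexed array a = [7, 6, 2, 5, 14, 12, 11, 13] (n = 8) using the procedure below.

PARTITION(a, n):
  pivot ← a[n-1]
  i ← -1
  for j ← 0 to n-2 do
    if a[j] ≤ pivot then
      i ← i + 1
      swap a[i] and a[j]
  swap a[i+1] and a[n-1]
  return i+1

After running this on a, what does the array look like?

pivot = a[7] = 13; i = -1
j=0: a[0]=7 ≤ 13 → i=0, swap a[0],a[0] (no change) → [7, 6, 2, 5, 14, 12, 11, 13]
j=1: a[1]=6 ≤ 13 → i=1, swap a[1],a[1] (no change) → [7, 6, 2, 5, 14, 12, 11, 13]
j=2: a[2]=2 ≤ 13 → i=2, swap a[2],a[2] (no change) → [7, 6, 2, 5, 14, 12, 11, 13]
j=3: a[3]=5 ≤ 13 → i=3, swap a[3],a[3] (no change) → [7, 6, 2, 5, 14, 12, 11, 13]
j=4: a[4]=14 > 13 → no swap
j=5: a[5]=12 ≤ 13 → i=4, swap a[4],a[5] → [7, 6, 2, 5, 12, 14, 11, 13]
j=6: a[6]=11 ≤ 13 → i=5, swap a[5],a[6] → [7, 6, 2, 5, 12, 11, 14, 13]
final swap a[6],a[7] → [7, 6, 2, 5, 12, 11, 13, 14]; return 6

[7, 6, 2, 5, 12, 11, 13, 14]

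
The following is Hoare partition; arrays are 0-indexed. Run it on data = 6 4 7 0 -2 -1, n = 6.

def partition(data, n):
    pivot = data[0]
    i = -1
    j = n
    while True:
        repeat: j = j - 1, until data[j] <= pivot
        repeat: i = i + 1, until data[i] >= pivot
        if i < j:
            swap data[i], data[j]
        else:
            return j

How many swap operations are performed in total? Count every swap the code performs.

2

pivot = data[0] = 6; i = -1, j = 6
j→5 (data[5]=-1≤6), i→0 (data[0]=6≥6); i<j, swap → -1 4 7 0 -2 6
j→4 (data[4]=-2≤6), i→2 (data[2]=7≥6); i<j, swap → -1 4 -2 0 7 6
j→3, i→4; i≥j, return j=3. data = -1 4 -2 0 7 6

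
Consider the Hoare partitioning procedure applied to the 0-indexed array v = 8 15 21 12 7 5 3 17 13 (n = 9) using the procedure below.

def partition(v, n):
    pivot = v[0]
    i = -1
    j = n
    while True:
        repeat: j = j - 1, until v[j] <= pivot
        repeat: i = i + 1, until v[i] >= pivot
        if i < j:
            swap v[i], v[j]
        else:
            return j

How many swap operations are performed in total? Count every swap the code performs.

3

pivot = v[0] = 8; i = -1, j = 9
j→6 (v[6]=3≤8), i→0 (v[0]=8≥8); i<j, swap → 3 15 21 12 7 5 8 17 13
j→5 (v[5]=5≤8), i→1 (v[1]=15≥8); i<j, swap → 3 5 21 12 7 15 8 17 13
j→4 (v[4]=7≤8), i→2 (v[2]=21≥8); i<j, swap → 3 5 7 12 21 15 8 17 13
j→2, i→3; i≥j, return j=2. v = 3 5 7 12 21 15 8 17 13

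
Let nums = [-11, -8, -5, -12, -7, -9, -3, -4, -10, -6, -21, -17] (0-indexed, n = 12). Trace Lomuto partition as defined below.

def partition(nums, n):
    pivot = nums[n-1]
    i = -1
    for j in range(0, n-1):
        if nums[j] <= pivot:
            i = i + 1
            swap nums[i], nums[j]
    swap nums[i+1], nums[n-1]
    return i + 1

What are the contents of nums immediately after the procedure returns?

pivot = nums[11] = -17; i = -1
j=0: nums[0]=-11 > -17 → no swap
j=1: nums[1]=-8 > -17 → no swap
j=2: nums[2]=-5 > -17 → no swap
j=3: nums[3]=-12 > -17 → no swap
j=4: nums[4]=-7 > -17 → no swap
j=5: nums[5]=-9 > -17 → no swap
j=6: nums[6]=-3 > -17 → no swap
j=7: nums[7]=-4 > -17 → no swap
j=8: nums[8]=-10 > -17 → no swap
j=9: nums[9]=-6 > -17 → no swap
j=10: nums[10]=-21 ≤ -17 → i=0, swap nums[0],nums[10] → [-21, -8, -5, -12, -7, -9, -3, -4, -10, -6, -11, -17]
final swap nums[1],nums[11] → [-21, -17, -5, -12, -7, -9, -3, -4, -10, -6, -11, -8]; return 1

[-21, -17, -5, -12, -7, -9, -3, -4, -10, -6, -11, -8]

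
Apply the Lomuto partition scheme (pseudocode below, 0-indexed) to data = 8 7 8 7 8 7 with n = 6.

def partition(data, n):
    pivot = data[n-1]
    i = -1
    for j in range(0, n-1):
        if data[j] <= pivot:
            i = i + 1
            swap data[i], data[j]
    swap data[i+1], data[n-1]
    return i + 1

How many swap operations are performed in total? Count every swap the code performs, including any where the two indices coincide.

pivot=7, i=-1
j=0: 8>7, skip
j=1: 7≤7, i=0, swap(0,1) ⇒ 7 8 8 7 8 7
j=2: 8>7, skip
j=3: 7≤7, i=1, swap(1,3) ⇒ 7 7 8 8 8 7
j=4: 8>7, skip
swap(2,5) ⇒ 7 7 7 8 8 8; return 2

3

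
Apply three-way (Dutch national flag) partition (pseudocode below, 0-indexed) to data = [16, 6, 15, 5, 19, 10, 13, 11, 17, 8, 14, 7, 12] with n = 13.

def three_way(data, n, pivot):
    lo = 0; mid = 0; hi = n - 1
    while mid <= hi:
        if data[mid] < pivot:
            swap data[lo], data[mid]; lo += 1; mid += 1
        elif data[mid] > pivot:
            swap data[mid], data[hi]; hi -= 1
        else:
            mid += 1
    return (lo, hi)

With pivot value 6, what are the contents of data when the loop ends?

pivot = 6; lo=0, mid=0, hi=12
data[mid]=16>6: swap data[0],data[12]; hi=11 → [12, 6, 15, 5, 19, 10, 13, 11, 17, 8, 14, 7, 16]
data[mid]=12>6: swap data[0],data[11]; hi=10 → [7, 6, 15, 5, 19, 10, 13, 11, 17, 8, 14, 12, 16]
data[mid]=7>6: swap data[0],data[10]; hi=9 → [14, 6, 15, 5, 19, 10, 13, 11, 17, 8, 7, 12, 16]
data[mid]=14>6: swap data[0],data[9]; hi=8 → [8, 6, 15, 5, 19, 10, 13, 11, 17, 14, 7, 12, 16]
data[mid]=8>6: swap data[0],data[8]; hi=7 → [17, 6, 15, 5, 19, 10, 13, 11, 8, 14, 7, 12, 16]
data[mid]=17>6: swap data[0],data[7]; hi=6 → [11, 6, 15, 5, 19, 10, 13, 17, 8, 14, 7, 12, 16]
data[mid]=11>6: swap data[0],data[6]; hi=5 → [13, 6, 15, 5, 19, 10, 11, 17, 8, 14, 7, 12, 16]
data[mid]=13>6: swap data[0],data[5]; hi=4 → [10, 6, 15, 5, 19, 13, 11, 17, 8, 14, 7, 12, 16]
data[mid]=10>6: swap data[0],data[4]; hi=3 → [19, 6, 15, 5, 10, 13, 11, 17, 8, 14, 7, 12, 16]
data[mid]=19>6: swap data[0],data[3]; hi=2 → [5, 6, 15, 19, 10, 13, 11, 17, 8, 14, 7, 12, 16]
data[mid]=5<6: swap data[0],data[0]; lo=1,mid=1 → [5, 6, 15, 19, 10, 13, 11, 17, 8, 14, 7, 12, 16]
data[mid]=6=6: mid=2
data[mid]=15>6: swap data[2],data[2]; hi=1 → [5, 6, 15, 19, 10, 13, 11, 17, 8, 14, 7, 12, 16]
end: lo=1, hi=1; data = [5, 6, 15, 19, 10, 13, 11, 17, 8, 14, 7, 12, 16]

[5, 6, 15, 19, 10, 13, 11, 17, 8, 14, 7, 12, 16]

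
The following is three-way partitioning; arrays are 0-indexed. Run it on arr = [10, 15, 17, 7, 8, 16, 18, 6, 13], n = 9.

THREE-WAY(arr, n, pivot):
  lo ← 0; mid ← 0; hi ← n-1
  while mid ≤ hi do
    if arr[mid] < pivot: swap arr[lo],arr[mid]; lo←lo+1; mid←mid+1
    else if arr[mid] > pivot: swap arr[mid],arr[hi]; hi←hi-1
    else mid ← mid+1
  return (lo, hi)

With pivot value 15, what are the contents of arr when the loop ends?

[10, 13, 7, 8, 6, 15, 18, 16, 17]

lo=0 mid=0 hi=8
10<15: swap(0,0), lo=1 mid=1 ⇒ [10, 15, 17, 7, 8, 16, 18, 6, 13]
15=15: mid=2
17>15: swap(2,8), hi=7 ⇒ [10, 15, 13, 7, 8, 16, 18, 6, 17]
13<15: swap(1,2), lo=2 mid=3 ⇒ [10, 13, 15, 7, 8, 16, 18, 6, 17]
7<15: swap(2,3), lo=3 mid=4 ⇒ [10, 13, 7, 15, 8, 16, 18, 6, 17]
8<15: swap(3,4), lo=4 mid=5 ⇒ [10, 13, 7, 8, 15, 16, 18, 6, 17]
16>15: swap(5,7), hi=6 ⇒ [10, 13, 7, 8, 15, 6, 18, 16, 17]
6<15: swap(4,5), lo=5 mid=6 ⇒ [10, 13, 7, 8, 6, 15, 18, 16, 17]
18>15: swap(6,6), hi=5 ⇒ [10, 13, 7, 8, 6, 15, 18, 16, 17]
done. lo=5 hi=5; arr=[10, 13, 7, 8, 6, 15, 18, 16, 17]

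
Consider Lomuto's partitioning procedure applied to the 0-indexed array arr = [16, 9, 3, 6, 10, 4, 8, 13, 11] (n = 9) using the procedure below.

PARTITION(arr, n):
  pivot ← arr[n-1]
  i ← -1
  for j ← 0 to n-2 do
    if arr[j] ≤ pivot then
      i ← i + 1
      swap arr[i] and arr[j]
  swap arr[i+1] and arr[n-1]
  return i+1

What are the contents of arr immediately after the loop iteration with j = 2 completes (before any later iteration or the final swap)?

pivot = arr[8] = 11; i = -1
j=0: arr[0]=16 > 11 → no swap
j=1: arr[1]=9 ≤ 11 → i=0, swap arr[0],arr[1] → [9, 16, 3, 6, 10, 4, 8, 13, 11]
j=2: arr[2]=3 ≤ 11 → i=1, swap arr[1],arr[2] → [9, 3, 16, 6, 10, 4, 8, 13, 11]
(after j=2) arr = [9, 3, 16, 6, 10, 4, 8, 13, 11]

[9, 3, 16, 6, 10, 4, 8, 13, 11]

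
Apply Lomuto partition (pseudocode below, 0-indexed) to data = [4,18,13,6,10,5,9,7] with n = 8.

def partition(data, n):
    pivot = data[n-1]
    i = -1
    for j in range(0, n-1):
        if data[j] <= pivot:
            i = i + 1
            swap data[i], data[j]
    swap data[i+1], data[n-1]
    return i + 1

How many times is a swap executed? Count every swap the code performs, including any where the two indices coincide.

pivot=7, i=-1
j=0: 4≤7, i=0, swap(0,0) ⇒ [4,18,13,6,10,5,9,7]
j=1: 18>7, skip
j=2: 13>7, skip
j=3: 6≤7, i=1, swap(1,3) ⇒ [4,6,13,18,10,5,9,7]
j=4: 10>7, skip
j=5: 5≤7, i=2, swap(2,5) ⇒ [4,6,5,18,10,13,9,7]
j=6: 9>7, skip
swap(3,7) ⇒ [4,6,5,7,10,13,9,18]; return 3

4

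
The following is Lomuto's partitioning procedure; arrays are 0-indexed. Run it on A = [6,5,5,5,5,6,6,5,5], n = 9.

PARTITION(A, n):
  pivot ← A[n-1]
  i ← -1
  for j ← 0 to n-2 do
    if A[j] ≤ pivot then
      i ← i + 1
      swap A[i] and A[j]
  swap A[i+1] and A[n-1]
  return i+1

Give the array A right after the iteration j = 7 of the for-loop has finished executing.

pivot = A[8] = 5; i = -1
j=0: A[0]=6 > 5 → no swap
j=1: A[1]=5 ≤ 5 → i=0, swap A[0],A[1] → [5,6,5,5,5,6,6,5,5]
j=2: A[2]=5 ≤ 5 → i=1, swap A[1],A[2] → [5,5,6,5,5,6,6,5,5]
j=3: A[3]=5 ≤ 5 → i=2, swap A[2],A[3] → [5,5,5,6,5,6,6,5,5]
j=4: A[4]=5 ≤ 5 → i=3, swap A[3],A[4] → [5,5,5,5,6,6,6,5,5]
j=5: A[5]=6 > 5 → no swap
j=6: A[6]=6 > 5 → no swap
j=7: A[7]=5 ≤ 5 → i=4, swap A[4],A[7] → [5,5,5,5,5,6,6,6,5]
(after j=7) A = [5,5,5,5,5,6,6,6,5]

[5,5,5,5,5,6,6,6,5]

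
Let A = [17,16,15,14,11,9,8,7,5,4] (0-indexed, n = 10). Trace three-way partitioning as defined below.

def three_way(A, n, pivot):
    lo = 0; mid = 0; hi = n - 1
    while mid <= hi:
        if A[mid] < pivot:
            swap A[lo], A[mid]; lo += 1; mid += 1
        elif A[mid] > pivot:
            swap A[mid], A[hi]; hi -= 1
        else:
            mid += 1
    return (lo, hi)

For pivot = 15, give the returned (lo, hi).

(7, 7)

lo=0 mid=0 hi=9
17>15: swap(0,9), hi=8 ⇒ [4,16,15,14,11,9,8,7,5,17]
4<15: swap(0,0), lo=1 mid=1 ⇒ [4,16,15,14,11,9,8,7,5,17]
16>15: swap(1,8), hi=7 ⇒ [4,5,15,14,11,9,8,7,16,17]
5<15: swap(1,1), lo=2 mid=2 ⇒ [4,5,15,14,11,9,8,7,16,17]
15=15: mid=3
14<15: swap(2,3), lo=3 mid=4 ⇒ [4,5,14,15,11,9,8,7,16,17]
11<15: swap(3,4), lo=4 mid=5 ⇒ [4,5,14,11,15,9,8,7,16,17]
9<15: swap(4,5), lo=5 mid=6 ⇒ [4,5,14,11,9,15,8,7,16,17]
8<15: swap(5,6), lo=6 mid=7 ⇒ [4,5,14,11,9,8,15,7,16,17]
7<15: swap(6,7), lo=7 mid=8 ⇒ [4,5,14,11,9,8,7,15,16,17]
done. lo=7 hi=7; A=[4,5,14,11,9,8,7,15,16,17]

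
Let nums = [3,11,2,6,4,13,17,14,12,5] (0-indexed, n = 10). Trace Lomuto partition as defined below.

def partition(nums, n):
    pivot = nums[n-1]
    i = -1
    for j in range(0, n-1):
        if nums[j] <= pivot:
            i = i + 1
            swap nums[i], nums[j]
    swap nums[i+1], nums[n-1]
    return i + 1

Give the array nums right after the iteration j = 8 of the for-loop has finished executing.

pivot = nums[9] = 5; i = -1
j=0: nums[0]=3 ≤ 5 → i=0, swap nums[0],nums[0] (no change) → [3,11,2,6,4,13,17,14,12,5]
j=1: nums[1]=11 > 5 → no swap
j=2: nums[2]=2 ≤ 5 → i=1, swap nums[1],nums[2] → [3,2,11,6,4,13,17,14,12,5]
j=3: nums[3]=6 > 5 → no swap
j=4: nums[4]=4 ≤ 5 → i=2, swap nums[2],nums[4] → [3,2,4,6,11,13,17,14,12,5]
j=5: nums[5]=13 > 5 → no swap
j=6: nums[6]=17 > 5 → no swap
j=7: nums[7]=14 > 5 → no swap
j=8: nums[8]=12 > 5 → no swap
(after j=8) nums = [3,2,4,6,11,13,17,14,12,5]

[3,2,4,6,11,13,17,14,12,5]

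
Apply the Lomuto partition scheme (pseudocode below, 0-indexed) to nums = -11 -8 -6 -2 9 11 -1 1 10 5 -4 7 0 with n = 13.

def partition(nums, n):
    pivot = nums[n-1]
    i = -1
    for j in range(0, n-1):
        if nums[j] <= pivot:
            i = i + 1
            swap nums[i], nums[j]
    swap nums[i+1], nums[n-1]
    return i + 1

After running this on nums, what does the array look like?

-11 -8 -6 -2 -1 -4 0 1 10 5 11 7 9

pivot = nums[12] = 0; i = -1
j=0: nums[0]=-11 ≤ 0 → i=0, swap nums[0],nums[0] (no change) → -11 -8 -6 -2 9 11 -1 1 10 5 -4 7 0
j=1: nums[1]=-8 ≤ 0 → i=1, swap nums[1],nums[1] (no change) → -11 -8 -6 -2 9 11 -1 1 10 5 -4 7 0
j=2: nums[2]=-6 ≤ 0 → i=2, swap nums[2],nums[2] (no change) → -11 -8 -6 -2 9 11 -1 1 10 5 -4 7 0
j=3: nums[3]=-2 ≤ 0 → i=3, swap nums[3],nums[3] (no change) → -11 -8 -6 -2 9 11 -1 1 10 5 -4 7 0
j=4: nums[4]=9 > 0 → no swap
j=5: nums[5]=11 > 0 → no swap
j=6: nums[6]=-1 ≤ 0 → i=4, swap nums[4],nums[6] → -11 -8 -6 -2 -1 11 9 1 10 5 -4 7 0
j=7: nums[7]=1 > 0 → no swap
j=8: nums[8]=10 > 0 → no swap
j=9: nums[9]=5 > 0 → no swap
j=10: nums[10]=-4 ≤ 0 → i=5, swap nums[5],nums[10] → -11 -8 -6 -2 -1 -4 9 1 10 5 11 7 0
j=11: nums[11]=7 > 0 → no swap
final swap nums[6],nums[12] → -11 -8 -6 -2 -1 -4 0 1 10 5 11 7 9; return 6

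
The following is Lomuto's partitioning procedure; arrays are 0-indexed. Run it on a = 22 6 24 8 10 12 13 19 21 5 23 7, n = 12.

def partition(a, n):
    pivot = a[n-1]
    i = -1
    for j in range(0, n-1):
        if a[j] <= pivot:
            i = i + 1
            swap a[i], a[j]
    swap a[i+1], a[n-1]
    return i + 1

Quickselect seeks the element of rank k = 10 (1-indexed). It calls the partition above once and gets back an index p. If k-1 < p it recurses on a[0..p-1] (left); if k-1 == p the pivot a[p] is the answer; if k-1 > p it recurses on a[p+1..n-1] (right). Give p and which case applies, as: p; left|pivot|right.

pivot=7, i=-1
j=0: 22>7, skip
j=1: 6≤7, i=0, swap(0,1) ⇒ 6 22 24 8 10 12 13 19 21 5 23 7
j=2: 24>7, skip
j=3: 8>7, skip
j=4: 10>7, skip
j=5: 12>7, skip
j=6: 13>7, skip
j=7: 19>7, skip
j=8: 21>7, skip
j=9: 5≤7, i=1, swap(1,9) ⇒ 6 5 24 8 10 12 13 19 21 22 23 7
j=10: 23>7, skip
swap(2,11) ⇒ 6 5 7 8 10 12 13 19 21 22 23 24; return 2
p = 2; k-1 = 9 > 2 ⇒ right

2; right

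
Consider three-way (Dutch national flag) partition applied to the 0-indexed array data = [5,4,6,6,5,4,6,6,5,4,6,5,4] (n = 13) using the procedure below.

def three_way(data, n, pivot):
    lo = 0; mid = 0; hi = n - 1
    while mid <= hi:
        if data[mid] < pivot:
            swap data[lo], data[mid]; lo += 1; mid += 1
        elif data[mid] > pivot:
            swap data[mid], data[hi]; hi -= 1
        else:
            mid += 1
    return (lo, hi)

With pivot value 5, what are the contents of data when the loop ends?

[4,4,4,4,5,5,5,5,6,6,6,6,6]

pivot = 5; lo=0, mid=0, hi=12
data[mid]=5=5: mid=1
data[mid]=4<5: swap data[0],data[1]; lo=1,mid=2 → [4,5,6,6,5,4,6,6,5,4,6,5,4]
data[mid]=6>5: swap data[2],data[12]; hi=11 → [4,5,4,6,5,4,6,6,5,4,6,5,6]
data[mid]=4<5: swap data[1],data[2]; lo=2,mid=3 → [4,4,5,6,5,4,6,6,5,4,6,5,6]
data[mid]=6>5: swap data[3],data[11]; hi=10 → [4,4,5,5,5,4,6,6,5,4,6,6,6]
data[mid]=5=5: mid=4
data[mid]=5=5: mid=5
data[mid]=4<5: swap data[2],data[5]; lo=3,mid=6 → [4,4,4,5,5,5,6,6,5,4,6,6,6]
data[mid]=6>5: swap data[6],data[10]; hi=9 → [4,4,4,5,5,5,6,6,5,4,6,6,6]
data[mid]=6>5: swap data[6],data[9]; hi=8 → [4,4,4,5,5,5,4,6,5,6,6,6,6]
data[mid]=4<5: swap data[3],data[6]; lo=4,mid=7 → [4,4,4,4,5,5,5,6,5,6,6,6,6]
data[mid]=6>5: swap data[7],data[8]; hi=7 → [4,4,4,4,5,5,5,5,6,6,6,6,6]
data[mid]=5=5: mid=8
end: lo=4, hi=7; data = [4,4,4,4,5,5,5,5,6,6,6,6,6]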